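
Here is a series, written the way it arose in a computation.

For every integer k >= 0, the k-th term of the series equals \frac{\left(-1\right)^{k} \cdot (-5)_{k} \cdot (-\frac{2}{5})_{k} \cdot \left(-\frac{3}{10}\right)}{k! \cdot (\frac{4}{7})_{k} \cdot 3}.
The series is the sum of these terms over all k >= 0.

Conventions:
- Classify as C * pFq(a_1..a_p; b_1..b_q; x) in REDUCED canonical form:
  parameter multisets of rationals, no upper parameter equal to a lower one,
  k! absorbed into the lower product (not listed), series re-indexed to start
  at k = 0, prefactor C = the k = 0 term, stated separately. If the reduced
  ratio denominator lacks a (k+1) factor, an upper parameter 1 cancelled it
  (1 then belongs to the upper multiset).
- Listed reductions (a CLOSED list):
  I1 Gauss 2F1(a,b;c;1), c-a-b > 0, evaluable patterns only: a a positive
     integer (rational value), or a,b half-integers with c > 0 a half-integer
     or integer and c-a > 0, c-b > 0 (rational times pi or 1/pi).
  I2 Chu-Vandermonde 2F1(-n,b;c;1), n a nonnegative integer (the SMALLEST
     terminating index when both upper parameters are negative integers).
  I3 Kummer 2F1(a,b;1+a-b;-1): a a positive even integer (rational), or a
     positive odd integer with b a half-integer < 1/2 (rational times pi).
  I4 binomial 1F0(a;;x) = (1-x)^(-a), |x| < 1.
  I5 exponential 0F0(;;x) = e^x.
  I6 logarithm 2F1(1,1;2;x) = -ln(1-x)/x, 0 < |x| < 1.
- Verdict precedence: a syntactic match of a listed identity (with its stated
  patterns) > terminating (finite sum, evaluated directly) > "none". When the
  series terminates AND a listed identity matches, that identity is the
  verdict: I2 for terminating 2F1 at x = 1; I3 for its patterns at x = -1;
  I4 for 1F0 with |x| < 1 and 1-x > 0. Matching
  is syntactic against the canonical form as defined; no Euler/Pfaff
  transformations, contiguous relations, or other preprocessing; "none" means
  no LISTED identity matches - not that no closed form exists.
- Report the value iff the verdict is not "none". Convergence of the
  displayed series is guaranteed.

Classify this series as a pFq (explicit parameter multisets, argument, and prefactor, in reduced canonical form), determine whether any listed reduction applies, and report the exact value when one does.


The series (x = -1) is 2F1: upper {-5, -\frac{2}{5}}, lower {\frac{4}{7}}, prefactor -\frac{1}{10}. Verdict: terminating (-5 upstairs). 6 nonzero terms in all; added directly. Hence: \frac{14130829}{18750000}.

First insight: from the first term -\frac{1}{10}: the constant factors (prefactor -1/10) combine into one prefactor.
Term ratio: r(k) = -1 * (k-5) (k-\frac{2}{5}) / [(k+\frac{4}{7}) (k+1)] - rational; roots negated = parameters, x = -1, C = -\frac{1}{10}.


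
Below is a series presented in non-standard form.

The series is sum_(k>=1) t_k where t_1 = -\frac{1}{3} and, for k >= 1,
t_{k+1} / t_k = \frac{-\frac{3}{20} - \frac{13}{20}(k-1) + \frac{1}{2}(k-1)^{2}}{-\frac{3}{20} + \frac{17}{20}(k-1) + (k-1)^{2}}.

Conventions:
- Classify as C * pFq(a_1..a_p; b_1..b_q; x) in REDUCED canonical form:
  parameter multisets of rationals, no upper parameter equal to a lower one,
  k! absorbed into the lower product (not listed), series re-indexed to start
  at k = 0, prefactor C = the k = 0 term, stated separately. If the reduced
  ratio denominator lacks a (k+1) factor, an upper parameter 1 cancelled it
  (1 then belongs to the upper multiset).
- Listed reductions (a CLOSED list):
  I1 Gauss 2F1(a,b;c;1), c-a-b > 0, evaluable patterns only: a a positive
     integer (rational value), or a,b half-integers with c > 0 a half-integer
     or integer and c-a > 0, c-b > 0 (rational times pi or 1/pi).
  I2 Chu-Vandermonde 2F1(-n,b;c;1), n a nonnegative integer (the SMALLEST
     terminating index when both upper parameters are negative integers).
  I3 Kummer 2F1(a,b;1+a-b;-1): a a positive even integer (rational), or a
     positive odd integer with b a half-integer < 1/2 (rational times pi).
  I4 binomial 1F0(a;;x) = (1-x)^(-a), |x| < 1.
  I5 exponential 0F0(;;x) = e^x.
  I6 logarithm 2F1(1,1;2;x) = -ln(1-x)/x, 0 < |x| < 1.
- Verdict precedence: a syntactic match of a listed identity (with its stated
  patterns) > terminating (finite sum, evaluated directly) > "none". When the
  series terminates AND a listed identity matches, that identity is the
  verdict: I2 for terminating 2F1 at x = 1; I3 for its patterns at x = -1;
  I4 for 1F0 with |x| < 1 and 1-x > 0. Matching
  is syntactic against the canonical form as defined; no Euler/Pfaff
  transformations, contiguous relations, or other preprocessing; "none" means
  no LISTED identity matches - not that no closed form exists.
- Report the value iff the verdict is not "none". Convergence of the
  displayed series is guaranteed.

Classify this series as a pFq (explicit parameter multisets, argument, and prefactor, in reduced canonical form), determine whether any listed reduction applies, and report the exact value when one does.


This is -\frac{1}{3} * 2F1(-\frac{3}{2}, \frac{1}{5}; -\frac{3}{20}; \frac{1}{2}) in reduced canonical form. Verdict: none here - no I1-I6 shape fits x = \frac{1}{2} with lower {-\frac{3}{20}}.

Structural cue: t_0 = -\frac{1}{3} here, and factor the ratio over Q (C = -1/3, x = 1/2): negated roots = parameters.
Consecutive-term ratio: r(k) = \frac{1}{2} * (k-\frac{3}{2}) (k+\frac{1}{5}) / [(k-\frac{3}{20}) (k+1)] - rational; roots negated = parameters, x = \frac{1}{2}, C = -\frac{1}{3}.


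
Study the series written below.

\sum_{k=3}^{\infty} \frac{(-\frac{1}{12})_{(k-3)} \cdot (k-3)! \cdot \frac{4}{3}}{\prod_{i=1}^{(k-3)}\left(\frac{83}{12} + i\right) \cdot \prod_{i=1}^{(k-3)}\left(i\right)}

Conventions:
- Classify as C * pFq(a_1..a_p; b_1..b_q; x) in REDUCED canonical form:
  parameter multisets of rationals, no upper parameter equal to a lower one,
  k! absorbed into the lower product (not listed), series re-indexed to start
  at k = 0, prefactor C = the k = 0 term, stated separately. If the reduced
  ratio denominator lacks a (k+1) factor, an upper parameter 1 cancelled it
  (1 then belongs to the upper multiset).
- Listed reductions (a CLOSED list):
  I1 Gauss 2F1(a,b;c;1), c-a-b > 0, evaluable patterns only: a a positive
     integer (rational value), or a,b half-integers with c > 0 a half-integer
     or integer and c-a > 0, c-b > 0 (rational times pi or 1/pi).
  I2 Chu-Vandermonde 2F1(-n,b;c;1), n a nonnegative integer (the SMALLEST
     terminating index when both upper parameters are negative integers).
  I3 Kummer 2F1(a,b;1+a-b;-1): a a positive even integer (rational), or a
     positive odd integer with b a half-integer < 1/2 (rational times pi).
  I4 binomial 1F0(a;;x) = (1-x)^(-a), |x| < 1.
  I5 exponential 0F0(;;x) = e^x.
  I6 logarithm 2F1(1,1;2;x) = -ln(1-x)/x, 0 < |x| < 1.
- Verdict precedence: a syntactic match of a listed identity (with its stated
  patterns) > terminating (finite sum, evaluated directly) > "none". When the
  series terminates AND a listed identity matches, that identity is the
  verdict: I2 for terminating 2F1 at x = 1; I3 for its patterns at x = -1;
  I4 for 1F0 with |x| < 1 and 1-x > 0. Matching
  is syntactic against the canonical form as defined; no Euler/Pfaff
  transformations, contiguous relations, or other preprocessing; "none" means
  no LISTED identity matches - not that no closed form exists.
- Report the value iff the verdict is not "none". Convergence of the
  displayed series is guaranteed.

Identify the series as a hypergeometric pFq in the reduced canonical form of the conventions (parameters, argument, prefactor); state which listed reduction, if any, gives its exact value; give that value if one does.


The series (x = 1) is 2F1: upper {-\frac{1}{12}, 1}, lower {\frac{95}{12}}, prefactor \frac{4}{3}. Verdict (x = 1): the Gauss summation I1 applies (x = 1: the Gamma ratio telescopes since c-a-b = 7 > 0 and a = 1 in Z>0). Exact value: \frac{83}{63}.

The tell: t_0 being \frac{4}{3}, the factorial ratio (C = 4/3, x = 1) (k+a-1)!/(a-1)! is a rising factorial (a)_k.
Step ratio: r(k) = 1 * (k-\frac{1}{12}) (k+1) / [(k+\frac{95}{12}) (k+1)] - rational; roots negated = parameters, x = 1, C = \frac{4}{3}.


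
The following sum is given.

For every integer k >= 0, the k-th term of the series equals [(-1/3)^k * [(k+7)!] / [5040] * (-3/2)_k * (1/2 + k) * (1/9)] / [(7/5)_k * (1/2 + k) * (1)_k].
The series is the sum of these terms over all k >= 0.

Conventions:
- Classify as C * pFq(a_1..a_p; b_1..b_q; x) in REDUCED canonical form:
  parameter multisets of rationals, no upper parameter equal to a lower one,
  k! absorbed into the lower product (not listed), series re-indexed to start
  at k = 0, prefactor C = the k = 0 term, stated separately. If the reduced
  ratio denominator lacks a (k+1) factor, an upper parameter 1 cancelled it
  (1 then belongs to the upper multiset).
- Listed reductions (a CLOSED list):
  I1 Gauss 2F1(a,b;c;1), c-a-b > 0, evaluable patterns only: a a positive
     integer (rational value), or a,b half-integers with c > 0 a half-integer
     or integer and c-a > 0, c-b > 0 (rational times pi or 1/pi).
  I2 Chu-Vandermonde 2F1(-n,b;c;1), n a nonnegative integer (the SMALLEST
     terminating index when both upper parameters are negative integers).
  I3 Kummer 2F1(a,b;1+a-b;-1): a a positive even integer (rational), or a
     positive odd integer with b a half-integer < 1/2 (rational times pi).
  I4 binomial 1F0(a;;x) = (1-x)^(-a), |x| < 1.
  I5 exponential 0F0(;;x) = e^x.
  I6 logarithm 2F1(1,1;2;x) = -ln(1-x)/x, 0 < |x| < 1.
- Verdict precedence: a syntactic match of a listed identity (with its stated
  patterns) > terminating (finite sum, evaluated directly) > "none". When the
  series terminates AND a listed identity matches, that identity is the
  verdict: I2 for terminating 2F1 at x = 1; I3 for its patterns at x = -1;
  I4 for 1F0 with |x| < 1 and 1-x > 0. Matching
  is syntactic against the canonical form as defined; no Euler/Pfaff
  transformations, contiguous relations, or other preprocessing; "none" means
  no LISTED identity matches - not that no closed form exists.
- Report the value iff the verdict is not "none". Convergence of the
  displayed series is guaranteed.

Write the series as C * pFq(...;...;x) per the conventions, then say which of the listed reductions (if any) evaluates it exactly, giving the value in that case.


Prefactor 1/9, argument -1/3: 2F1 with upper {-3/2, 8} over lower {7/5}. Verdict: none. No listed pattern accepts 2F1(-3/2, 8; 7/5; -1/3).

Key step: x = (-1/3) and the factor k + 1/2 cancels (top and bottom), leaving C = 1/9, x = -1/3.
Ratio: r(k) = (-1/3) * (k-3/2) (k+8) / [(k+7/5) (k+1)] ; factor over Q: parameters, x = (-1/3), and C = 1/9.


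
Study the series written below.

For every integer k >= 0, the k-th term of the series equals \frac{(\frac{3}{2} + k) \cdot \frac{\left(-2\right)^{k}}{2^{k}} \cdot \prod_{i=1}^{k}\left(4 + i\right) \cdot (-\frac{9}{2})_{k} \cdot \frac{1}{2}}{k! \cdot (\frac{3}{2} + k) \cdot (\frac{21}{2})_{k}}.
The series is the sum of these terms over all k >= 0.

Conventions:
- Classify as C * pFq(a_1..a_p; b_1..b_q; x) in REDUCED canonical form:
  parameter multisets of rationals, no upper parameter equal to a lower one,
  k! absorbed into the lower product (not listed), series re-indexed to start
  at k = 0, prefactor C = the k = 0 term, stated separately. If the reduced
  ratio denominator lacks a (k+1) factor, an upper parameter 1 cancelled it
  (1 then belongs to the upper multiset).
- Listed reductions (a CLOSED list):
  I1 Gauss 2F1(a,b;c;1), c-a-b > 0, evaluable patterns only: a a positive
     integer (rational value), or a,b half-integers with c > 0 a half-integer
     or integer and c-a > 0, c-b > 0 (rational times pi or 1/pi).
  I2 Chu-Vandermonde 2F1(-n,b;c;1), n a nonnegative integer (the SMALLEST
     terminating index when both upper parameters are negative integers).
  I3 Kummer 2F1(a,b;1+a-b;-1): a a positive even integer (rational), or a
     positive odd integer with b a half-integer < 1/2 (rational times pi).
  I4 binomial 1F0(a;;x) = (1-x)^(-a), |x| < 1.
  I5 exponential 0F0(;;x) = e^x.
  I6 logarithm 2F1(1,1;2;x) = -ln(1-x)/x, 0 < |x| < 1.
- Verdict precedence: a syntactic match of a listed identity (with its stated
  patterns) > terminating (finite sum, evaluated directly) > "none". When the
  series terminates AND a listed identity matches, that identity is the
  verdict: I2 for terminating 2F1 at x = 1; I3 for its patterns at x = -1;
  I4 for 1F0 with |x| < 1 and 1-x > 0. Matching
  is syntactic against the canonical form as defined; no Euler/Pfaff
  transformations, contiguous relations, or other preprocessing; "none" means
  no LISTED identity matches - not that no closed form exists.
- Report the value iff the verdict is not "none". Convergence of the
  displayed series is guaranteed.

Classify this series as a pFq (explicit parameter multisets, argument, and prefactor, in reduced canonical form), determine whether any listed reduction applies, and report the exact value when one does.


The series (x = -1) is 2F1: upper {-\frac{9}{2}, 5}, lower {\frac{21}{2}}, prefactor \frac{1}{2}. Verdict: the Kummer evaluation I3 applies (x = -1; c = \frac{21}{2} equals 1+a-b for upper {-\frac{9}{2}, 5}: listed pattern). Value: \frac{2078505}{2097152} \cdot \pi.

Key step: x = -1 and the running product (C = 1/2, x = -1) telescopes to a rising factorial.
Term ratio: r(k) = -1 * (k-\frac{9}{2}) (k+5) / [(k+\frac{21}{2}) (k+1)] - poly over poly, x = -1 from leading terms; C = \frac{1}{2} at k = 0.


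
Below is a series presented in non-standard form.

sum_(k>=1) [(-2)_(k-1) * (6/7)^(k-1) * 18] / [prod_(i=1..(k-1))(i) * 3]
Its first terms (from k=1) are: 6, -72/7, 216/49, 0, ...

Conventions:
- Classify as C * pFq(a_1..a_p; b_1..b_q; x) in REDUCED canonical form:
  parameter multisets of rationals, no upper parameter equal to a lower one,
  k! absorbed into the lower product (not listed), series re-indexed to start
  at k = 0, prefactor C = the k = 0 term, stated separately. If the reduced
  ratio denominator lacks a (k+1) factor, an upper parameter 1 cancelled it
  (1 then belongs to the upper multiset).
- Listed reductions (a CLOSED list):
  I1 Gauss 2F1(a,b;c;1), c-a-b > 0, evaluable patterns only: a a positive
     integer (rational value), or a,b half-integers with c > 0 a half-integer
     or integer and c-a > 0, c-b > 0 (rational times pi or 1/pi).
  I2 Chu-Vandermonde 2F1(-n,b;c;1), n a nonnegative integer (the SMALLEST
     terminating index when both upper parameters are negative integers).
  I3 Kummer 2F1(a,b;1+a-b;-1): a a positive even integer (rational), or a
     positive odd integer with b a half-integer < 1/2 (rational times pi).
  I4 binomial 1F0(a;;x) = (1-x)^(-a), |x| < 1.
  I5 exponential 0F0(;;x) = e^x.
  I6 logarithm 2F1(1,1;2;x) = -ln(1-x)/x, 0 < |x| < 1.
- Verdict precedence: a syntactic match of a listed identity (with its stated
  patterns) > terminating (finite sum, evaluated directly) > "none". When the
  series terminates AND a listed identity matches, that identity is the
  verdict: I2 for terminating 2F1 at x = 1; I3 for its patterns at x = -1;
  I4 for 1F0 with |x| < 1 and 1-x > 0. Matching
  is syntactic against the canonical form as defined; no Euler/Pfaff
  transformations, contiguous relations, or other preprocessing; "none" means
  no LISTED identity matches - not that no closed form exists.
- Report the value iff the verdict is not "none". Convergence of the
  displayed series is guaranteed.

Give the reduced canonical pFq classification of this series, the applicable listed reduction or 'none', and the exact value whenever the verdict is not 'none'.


Canonical form: C = 6 times 1F0 with upper {-2}, lower {-}, x = 6/7. Verdict: binomial (I4) applies (the 1F0 binomial series: exponent 2, x = 6/7). Exact value: 6/49.

Structural cue: t_0 = 6 here, and the product of the first k integers (C = 6, x = 6/7) is k!.
Step ratio: r(k) = (6/7) * (k-2) / [(k+1)] - rational; roots negated = parameters, x = (6/7), C = 6.


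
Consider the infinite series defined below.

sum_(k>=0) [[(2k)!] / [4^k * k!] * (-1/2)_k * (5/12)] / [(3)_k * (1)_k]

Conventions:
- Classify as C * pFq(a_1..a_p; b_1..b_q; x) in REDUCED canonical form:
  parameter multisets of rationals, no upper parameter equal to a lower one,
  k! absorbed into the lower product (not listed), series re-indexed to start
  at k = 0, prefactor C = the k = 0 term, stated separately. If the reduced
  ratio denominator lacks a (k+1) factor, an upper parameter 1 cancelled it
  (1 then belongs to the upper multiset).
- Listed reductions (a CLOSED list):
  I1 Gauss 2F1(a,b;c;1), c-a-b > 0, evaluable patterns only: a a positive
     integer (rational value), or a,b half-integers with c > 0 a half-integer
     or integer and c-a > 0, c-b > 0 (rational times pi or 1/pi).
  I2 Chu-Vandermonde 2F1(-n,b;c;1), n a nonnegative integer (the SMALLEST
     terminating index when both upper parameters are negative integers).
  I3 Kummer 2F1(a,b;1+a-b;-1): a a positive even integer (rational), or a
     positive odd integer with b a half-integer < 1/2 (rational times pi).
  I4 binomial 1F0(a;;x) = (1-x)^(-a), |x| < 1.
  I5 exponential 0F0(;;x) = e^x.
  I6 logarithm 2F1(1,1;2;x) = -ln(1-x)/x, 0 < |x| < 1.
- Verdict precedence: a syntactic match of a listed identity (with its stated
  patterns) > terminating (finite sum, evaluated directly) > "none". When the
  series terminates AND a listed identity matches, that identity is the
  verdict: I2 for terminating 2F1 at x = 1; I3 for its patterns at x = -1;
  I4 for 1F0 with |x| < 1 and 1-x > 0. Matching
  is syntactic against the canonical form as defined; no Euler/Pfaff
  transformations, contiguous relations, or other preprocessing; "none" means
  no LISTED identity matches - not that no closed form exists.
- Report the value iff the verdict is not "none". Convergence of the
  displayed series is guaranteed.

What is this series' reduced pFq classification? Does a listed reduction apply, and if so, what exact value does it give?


x = 1 here; the reduced form reads 2F1, upper {-1/2, 1/2}, lower {3}, C = 5/12. Verdict at x = 1: Gauss (I1, half-integer pattern) matches (x = 1; upper {-1/2, 1/2} half-integers, c = 3 in the evaluable pattern). Sum: (32/27) / pi.

Structural cue: with t_0 = 5/12, the (2k)!/(4^k k!) block (C = 5/12) is the Pochhammer (1/2)_k.
Step ratio: r(k) = 1 * (k-1/2) (k+1/2) / [(k+3) (k+1)] - rational in k. x = 1; t_0 = 5/12; negate the roots.


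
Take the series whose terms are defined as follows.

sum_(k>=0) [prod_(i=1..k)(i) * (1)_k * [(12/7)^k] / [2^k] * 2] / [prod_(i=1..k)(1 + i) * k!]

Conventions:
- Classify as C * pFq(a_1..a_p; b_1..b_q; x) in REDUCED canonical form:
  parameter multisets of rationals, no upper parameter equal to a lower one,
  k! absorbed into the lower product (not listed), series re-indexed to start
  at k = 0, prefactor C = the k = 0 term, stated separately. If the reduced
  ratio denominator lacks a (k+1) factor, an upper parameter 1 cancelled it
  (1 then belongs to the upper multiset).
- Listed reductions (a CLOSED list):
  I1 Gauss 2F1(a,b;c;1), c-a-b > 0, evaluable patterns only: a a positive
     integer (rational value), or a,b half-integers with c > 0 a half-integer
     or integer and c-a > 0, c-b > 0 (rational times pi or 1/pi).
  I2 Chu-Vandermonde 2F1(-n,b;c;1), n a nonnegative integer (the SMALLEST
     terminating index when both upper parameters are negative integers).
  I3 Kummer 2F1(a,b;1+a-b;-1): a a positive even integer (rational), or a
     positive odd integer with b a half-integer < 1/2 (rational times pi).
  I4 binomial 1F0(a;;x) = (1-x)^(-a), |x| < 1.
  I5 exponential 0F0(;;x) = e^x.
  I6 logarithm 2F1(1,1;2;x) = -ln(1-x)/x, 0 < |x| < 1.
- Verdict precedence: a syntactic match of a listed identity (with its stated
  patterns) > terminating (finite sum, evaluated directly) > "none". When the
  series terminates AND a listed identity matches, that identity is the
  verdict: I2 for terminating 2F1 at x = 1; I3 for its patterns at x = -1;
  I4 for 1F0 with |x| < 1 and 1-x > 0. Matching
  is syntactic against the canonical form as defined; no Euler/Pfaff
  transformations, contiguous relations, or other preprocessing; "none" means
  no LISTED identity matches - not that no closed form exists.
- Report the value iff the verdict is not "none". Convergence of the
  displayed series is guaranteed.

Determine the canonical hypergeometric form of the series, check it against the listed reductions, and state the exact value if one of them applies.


Prefactor 2, argument 6/7: 2F1 with upper {1, 1} over lower {2}. Verdict: the logarithmic series (I6) applies (the logarithm: parameters (1,1;2), x = 6/7). Hence: (-7/3) * ln(1/7).

Structural cue: from the first term 2: the lower running product (C = 2) is a rising factorial.
Ratio: r(k) = (6/7) * (k+1) (k+1) / [(k+2) (k+1)] - rational in k, leading ratio (6/7); with t_0 = 2, classification follows.


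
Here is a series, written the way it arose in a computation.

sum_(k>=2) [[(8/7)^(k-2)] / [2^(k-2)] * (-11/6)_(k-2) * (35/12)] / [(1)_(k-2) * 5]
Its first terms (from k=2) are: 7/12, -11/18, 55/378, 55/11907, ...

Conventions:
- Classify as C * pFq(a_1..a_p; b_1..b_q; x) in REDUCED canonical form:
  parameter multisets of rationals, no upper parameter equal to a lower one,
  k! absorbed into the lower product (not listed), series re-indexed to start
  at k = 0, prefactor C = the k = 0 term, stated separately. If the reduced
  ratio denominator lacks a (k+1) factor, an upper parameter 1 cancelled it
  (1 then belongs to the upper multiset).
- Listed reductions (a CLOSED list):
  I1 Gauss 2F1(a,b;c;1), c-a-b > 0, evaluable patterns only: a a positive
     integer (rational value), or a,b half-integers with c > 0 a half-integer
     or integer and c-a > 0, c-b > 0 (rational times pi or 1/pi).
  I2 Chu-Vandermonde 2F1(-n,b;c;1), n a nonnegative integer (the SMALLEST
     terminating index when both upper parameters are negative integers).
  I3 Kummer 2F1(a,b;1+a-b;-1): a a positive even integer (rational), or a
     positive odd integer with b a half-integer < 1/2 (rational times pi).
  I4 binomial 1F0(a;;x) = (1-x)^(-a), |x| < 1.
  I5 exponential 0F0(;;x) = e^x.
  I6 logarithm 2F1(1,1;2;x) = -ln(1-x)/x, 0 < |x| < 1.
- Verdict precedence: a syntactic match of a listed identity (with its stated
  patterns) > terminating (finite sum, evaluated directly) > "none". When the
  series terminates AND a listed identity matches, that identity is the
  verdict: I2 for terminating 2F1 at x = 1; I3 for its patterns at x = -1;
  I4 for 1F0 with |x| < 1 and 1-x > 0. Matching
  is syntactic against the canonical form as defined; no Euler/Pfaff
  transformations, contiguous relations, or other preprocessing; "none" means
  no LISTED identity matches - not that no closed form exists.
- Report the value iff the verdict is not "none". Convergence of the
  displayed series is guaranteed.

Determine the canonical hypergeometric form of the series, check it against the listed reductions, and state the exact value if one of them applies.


x = 4/7 here; the reduced form reads 1F0, upper {-11/6}, lower {-}, C = 7/12. Verdict: binomial (I4) matches (the 1F0 binomial series: exponent 11/6, x = 4/7). Value: (7/12) * (3/7)^(11/6).

Key observation: from the first term 7/12: (1)_k (C = 7/12) is k! itself.
Adjacent-term ratio: r(k) = (4/7) * (k-11/6) / [(k+1)] - poly over poly, x = (4/7) from leading terms; C = 7/12 at k = 0.


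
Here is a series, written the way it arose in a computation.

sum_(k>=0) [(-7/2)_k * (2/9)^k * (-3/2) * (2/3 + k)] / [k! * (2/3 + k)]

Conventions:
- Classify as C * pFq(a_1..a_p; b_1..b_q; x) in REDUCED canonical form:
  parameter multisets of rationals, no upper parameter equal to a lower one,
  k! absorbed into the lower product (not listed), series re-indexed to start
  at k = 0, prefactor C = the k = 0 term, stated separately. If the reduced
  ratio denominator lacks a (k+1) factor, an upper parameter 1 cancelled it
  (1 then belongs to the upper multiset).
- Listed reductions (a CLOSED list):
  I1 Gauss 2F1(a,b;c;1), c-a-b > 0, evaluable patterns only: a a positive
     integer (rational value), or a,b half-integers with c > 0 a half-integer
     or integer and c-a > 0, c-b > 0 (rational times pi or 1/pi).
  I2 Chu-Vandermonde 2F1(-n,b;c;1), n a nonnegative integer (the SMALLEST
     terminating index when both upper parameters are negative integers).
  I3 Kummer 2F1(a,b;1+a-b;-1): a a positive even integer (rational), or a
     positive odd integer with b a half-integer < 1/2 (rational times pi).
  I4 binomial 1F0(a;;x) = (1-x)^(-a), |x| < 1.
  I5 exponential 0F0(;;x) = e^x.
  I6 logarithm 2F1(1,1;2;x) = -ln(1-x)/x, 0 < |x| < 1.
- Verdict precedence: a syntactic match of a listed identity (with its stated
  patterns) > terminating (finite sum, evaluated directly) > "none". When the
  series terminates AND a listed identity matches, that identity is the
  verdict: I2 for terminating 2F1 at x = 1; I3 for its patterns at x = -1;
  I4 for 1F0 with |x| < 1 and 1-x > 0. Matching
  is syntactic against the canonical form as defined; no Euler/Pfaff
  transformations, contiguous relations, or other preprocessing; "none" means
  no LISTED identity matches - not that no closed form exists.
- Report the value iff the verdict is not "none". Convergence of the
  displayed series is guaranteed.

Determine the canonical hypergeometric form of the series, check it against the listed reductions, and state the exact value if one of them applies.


At argument 2/9: a 1F0 with upper {-7/2}, lower {-}, scaled by C = -3/2. Verdict: the I4 binomial reduction matches (the 1F0 binomial series: exponent 7/2, x = 2/9). Value: (-3/2) * (7/9)^(7/2).

Key step: with t_0 = -3/2, k + 2/3 divides numerator and denominator alike; C = -3/2, x = 2/9 after cancelling.
Consecutive-term ratio: r(k) = (2/9) * (k-7/2) / [(k+1)] - rational in k, leading ratio (2/9); with t_0 = -3/2, classification follows.


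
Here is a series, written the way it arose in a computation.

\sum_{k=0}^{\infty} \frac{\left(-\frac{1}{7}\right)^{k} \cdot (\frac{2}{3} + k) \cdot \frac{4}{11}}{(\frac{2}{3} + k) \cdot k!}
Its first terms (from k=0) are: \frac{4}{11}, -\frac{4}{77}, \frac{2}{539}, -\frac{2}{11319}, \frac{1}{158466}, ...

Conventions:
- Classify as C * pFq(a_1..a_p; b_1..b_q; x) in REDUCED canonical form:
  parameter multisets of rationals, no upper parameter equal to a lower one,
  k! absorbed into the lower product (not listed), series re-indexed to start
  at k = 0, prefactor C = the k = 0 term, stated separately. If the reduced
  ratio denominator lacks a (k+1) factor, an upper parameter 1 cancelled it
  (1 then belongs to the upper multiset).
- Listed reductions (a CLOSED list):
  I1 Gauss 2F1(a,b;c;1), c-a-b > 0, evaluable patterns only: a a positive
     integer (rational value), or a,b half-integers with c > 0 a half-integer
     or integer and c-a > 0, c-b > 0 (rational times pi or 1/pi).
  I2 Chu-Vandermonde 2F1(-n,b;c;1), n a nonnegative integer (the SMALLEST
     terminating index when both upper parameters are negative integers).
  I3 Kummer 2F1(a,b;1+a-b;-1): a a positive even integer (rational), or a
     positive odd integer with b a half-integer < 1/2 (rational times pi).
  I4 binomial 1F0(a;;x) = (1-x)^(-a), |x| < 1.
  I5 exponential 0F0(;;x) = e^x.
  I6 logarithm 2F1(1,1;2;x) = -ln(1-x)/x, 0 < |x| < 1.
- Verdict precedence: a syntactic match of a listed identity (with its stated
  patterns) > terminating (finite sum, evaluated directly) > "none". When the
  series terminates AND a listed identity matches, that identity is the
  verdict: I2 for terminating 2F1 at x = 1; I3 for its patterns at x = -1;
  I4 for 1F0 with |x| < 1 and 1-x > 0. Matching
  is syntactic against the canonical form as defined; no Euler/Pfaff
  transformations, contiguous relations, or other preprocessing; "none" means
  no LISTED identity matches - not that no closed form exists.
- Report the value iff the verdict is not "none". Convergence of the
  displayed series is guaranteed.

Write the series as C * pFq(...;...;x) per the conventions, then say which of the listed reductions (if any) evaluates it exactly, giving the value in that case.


Key step: t_0 = \frac{4}{11} here, and k + 2/3 divides numerator and denominator alike; prefactor 4/11 after cancelling.
Ratio: r(k) = -\frac{1}{7} * 1 / [(k+1)] - rational; roots negated = parameters, x = -\frac{1}{7}, C = \frac{4}{11}.

With C = \frac{4}{11}: the canonical form is 0F0(-; -; -\frac{1}{7}). Verdict: the I5 exponential reduction matches (the 0F0 exponential series at x = -\frac{1}{7}). Exact value: \frac{4}{11} \cdot e^{-\frac{1}{7}}.


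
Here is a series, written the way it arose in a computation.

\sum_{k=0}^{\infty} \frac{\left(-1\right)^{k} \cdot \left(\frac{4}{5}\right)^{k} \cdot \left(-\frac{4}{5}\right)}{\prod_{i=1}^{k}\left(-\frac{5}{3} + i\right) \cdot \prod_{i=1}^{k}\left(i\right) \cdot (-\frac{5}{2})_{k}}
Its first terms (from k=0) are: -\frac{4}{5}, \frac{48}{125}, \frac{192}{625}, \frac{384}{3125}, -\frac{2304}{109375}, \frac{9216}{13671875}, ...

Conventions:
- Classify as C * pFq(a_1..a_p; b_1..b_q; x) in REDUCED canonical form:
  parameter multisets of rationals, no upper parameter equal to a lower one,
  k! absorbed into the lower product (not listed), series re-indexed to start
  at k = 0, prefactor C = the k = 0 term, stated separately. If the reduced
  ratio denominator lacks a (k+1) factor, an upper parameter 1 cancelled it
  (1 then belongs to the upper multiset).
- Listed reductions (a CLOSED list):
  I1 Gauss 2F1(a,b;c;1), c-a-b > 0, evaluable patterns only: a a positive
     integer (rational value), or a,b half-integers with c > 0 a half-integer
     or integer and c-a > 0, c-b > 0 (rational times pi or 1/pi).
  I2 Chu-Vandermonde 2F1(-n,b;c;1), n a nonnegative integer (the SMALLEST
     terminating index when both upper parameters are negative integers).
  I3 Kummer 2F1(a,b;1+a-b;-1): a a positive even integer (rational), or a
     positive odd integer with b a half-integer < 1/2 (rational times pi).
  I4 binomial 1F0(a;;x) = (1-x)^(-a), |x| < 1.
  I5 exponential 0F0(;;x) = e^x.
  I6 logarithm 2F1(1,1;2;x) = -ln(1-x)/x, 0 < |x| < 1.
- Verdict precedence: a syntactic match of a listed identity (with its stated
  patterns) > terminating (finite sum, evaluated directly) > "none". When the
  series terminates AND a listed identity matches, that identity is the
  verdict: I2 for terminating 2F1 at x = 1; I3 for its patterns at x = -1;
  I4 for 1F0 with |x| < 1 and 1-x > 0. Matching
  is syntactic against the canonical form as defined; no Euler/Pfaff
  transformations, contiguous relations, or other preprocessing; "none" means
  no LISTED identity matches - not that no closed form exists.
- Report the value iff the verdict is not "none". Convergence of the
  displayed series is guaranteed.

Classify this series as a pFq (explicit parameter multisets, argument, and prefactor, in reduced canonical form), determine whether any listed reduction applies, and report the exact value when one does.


Classification (C = -\frac{4}{5}): 0F2 with upper {-}, lower {-\frac{5}{2}, -\frac{2}{3}}, argument x = -\frac{4}{5}. Verdict: none. Every listed pattern misses the 0F2 form at -\frac{4}{5}, upper {-}.

First insight: t_0 being -\frac{4}{5}, the product of the first k integers (C = -4/5) is k!.
Ratio: r(k) = -\frac{4}{5} * 1 / [(k-\frac{5}{2}) (k-\frac{2}{3}) (k+1)] ; factor over Q: parameters, x = -\frac{4}{5}, and C = -\frac{4}{5}.


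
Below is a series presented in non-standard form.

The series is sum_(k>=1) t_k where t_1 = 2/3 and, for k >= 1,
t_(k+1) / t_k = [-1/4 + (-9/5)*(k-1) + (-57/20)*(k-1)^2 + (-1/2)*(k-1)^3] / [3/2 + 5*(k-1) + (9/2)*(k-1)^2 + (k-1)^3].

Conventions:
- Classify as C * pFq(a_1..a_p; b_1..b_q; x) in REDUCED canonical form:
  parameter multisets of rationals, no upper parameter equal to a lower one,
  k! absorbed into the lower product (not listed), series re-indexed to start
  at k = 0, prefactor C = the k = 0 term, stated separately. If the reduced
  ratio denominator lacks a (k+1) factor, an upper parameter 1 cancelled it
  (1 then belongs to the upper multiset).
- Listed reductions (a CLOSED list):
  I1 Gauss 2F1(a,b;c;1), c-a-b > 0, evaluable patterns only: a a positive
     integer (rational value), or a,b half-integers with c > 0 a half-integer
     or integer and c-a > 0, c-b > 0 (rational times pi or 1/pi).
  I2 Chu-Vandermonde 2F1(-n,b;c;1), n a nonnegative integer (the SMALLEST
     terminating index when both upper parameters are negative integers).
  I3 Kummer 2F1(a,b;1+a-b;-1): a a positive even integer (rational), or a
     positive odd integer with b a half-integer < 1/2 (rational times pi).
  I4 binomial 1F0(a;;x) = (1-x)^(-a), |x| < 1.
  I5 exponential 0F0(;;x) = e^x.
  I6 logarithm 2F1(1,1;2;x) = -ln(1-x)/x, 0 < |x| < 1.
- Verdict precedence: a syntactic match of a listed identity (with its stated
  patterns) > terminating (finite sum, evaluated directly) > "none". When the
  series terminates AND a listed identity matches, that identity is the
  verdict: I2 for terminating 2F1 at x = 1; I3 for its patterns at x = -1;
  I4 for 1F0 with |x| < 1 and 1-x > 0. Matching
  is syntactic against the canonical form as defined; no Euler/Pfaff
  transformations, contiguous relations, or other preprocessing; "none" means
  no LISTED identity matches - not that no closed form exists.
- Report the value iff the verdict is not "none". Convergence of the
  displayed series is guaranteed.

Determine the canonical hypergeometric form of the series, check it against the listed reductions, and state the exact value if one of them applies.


Prefactor 2/3, argument -1/2: 2F1 with upper {1/5, 5} over lower {3}. Verdict: none. No listed pattern accepts 2F1(1/5, 5; 3; -1/2).

Structural cue: from the first term 2/3: roots of the ratio polynomials (C = 2/3, x = -1/2) are the negated parameters.
Step ratio: r(k) = (-1/2) * (k+1/5) (k+5) / [(k+3) (k+1)] - rational in k. x = (-1/2); t_0 = 2/3; negate the roots.


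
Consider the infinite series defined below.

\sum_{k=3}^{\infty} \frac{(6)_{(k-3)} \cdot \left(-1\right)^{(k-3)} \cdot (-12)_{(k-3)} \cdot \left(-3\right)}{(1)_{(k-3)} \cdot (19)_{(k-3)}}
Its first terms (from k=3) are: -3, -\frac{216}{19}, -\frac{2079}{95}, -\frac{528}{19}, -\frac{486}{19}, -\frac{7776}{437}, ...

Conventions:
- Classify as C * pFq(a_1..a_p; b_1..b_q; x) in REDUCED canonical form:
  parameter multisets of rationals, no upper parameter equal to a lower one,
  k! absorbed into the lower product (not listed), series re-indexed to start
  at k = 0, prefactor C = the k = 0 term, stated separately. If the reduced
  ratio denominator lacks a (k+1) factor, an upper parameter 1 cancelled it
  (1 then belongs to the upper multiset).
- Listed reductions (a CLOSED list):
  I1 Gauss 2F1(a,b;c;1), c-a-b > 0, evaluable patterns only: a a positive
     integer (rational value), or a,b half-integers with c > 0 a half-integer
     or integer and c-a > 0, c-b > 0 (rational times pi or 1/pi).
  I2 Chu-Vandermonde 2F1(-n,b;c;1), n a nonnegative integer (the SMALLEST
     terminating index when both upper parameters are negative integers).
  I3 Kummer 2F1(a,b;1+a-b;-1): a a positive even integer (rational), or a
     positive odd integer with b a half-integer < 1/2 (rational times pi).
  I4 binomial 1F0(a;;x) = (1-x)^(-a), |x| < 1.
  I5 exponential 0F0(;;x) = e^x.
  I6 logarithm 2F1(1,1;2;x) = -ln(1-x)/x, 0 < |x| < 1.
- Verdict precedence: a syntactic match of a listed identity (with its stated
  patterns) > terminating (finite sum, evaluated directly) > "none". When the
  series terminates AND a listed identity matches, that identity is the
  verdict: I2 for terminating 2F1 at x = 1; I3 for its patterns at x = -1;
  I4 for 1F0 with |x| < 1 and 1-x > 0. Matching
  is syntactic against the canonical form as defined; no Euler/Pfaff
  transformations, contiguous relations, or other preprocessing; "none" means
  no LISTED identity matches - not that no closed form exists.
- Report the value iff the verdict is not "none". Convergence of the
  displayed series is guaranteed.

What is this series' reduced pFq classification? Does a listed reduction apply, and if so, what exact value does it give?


Canonical form: C = -3 times 2F1 with upper {-12, 6}, lower {19}, x = -1. Verdict: Kummer's theorem (I3) applies (x = -1; c = 19 equals 1+a-b for upper {-12, 6}: listed pattern). Its exact value is -\frac{612}{5}.

Structural cue: from the first term -3: (1)_k (C = -3) is k! itself.
Adjacent-term ratio: r(k) = -1 * (k-12) (k+6) / [(k+19) (k+1)] - poly over poly, x = -1 from leading terms; C = -3 at k = 0.


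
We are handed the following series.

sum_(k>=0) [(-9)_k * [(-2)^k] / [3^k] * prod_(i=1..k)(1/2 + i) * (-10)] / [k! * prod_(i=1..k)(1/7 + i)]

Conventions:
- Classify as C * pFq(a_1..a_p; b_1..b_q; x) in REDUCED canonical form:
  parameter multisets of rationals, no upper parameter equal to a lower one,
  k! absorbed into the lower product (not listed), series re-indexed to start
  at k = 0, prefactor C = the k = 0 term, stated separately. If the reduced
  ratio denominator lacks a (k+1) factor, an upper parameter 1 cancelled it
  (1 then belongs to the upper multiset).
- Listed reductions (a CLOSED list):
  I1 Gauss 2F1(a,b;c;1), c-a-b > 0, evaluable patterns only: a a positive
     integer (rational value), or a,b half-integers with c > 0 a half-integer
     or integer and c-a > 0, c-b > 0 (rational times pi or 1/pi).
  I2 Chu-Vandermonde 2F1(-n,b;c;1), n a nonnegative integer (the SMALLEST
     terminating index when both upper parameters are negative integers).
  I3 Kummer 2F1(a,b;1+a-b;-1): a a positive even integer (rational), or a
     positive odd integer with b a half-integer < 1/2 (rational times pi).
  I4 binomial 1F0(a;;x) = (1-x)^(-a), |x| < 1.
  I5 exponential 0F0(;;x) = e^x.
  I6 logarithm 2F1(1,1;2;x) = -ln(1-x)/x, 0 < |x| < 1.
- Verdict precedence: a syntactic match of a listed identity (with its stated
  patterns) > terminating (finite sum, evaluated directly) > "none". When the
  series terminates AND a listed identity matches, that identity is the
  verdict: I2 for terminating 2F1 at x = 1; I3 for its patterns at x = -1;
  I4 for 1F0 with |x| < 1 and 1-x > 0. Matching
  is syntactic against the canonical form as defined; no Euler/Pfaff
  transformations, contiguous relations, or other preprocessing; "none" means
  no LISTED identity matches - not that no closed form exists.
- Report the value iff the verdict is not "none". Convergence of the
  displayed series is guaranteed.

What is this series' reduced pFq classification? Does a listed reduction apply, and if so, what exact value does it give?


This is -10 * 2F1(-9, 3/2; 8/7; -2/3) in reduced canonical form. Verdict: terminating. (-9)_k vanishes past k = 9, leaving a 10-term sum, computed directly. Sum: -3357101573986103/1910166810624.

Structural cue: t_0 = -10 here, and the two geometric factors (C = -10) combine into one argument.
Term ratio: r(k) = (-2/3) * (k-9) (k+3/2) / [(k+8/7) (k+1)] - rational in k, leading ratio (-2/3); with t_0 = -10, classification follows.


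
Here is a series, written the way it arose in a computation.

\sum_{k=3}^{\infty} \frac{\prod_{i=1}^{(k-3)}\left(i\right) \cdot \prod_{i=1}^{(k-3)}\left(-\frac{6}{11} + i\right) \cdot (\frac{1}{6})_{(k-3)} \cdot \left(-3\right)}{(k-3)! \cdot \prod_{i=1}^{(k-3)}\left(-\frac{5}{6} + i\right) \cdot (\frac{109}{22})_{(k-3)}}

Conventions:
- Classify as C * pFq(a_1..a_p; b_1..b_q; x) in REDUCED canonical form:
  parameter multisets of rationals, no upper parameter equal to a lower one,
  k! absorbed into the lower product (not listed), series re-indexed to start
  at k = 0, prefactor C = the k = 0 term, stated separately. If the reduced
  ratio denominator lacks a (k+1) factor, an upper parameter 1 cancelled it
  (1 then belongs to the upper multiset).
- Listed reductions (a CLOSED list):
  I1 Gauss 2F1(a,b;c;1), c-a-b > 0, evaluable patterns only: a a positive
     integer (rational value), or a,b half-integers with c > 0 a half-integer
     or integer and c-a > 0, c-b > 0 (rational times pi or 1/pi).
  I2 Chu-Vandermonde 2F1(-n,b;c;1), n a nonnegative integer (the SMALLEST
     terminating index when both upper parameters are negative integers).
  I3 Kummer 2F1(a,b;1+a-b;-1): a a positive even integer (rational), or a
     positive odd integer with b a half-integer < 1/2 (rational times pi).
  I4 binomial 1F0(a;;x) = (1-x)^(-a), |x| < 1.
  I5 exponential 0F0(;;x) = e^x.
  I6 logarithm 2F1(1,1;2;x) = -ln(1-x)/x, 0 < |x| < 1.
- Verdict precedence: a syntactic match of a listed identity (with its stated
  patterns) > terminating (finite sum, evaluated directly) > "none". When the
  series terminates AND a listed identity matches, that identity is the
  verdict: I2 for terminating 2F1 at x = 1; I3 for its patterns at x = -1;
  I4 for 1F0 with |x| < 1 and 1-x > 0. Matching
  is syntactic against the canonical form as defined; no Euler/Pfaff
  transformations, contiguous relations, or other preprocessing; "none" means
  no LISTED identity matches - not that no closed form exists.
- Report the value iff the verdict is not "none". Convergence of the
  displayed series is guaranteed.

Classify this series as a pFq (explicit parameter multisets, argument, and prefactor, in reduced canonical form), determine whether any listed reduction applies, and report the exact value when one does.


Reduced: x = 1, 2F1, upper = {\frac{5}{11}, 1}, lower = {\frac{109}{22}}, C = -3. Verdict: the Gauss summation I1 fires (x = 1: the Gamma ratio telescopes since c-a-b = 7/2 > 0 and a = 1 in Z>0). Hence: -\frac{261}{77}.

Key observation: t_0 = -3 here, and the lower running product (C = -3, x = 1) is a rising factorial.
Step ratio: r(k) = 1 * (k+\frac{5}{11}) (k+1) / [(k+\frac{109}{22}) (k+1)] ; factor over Q: parameters, x = 1, and C = -3.
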